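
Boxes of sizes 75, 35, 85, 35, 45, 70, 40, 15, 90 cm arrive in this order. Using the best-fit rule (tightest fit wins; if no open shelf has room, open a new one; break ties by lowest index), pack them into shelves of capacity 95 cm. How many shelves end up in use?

  75 → shelf 1 (new)  [load 75/95]
  35 → shelf 2 (new)  [load 35/95]
  85 → shelf 3 (new)  [load 85/95]
  35 → shelf 2  [load 70/95]
  45 → shelf 4 (new)  [load 45/95]
  70 → shelf 5 (new)  [load 70/95]
  40 → shelf 4  [load 85/95]
  15 → shelf 1  [load 90/95]
  90 → shelf 6 (new)  [load 90/95]
6 shelves opened.

6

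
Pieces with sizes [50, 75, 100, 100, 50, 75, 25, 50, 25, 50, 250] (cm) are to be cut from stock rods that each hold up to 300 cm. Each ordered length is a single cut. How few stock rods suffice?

3

Total = 250 + 100 + 100 + 75 + 75 + 50 + 50 + 50 + 50 + 25 + 25 = 850 cm.
Lower bound: ⌈850/300⌉ = 3 stock rods.
A packing using 3 stock rods:
  stock rod 1: 250 + 50 = 300
  stock rod 2: 100 + 100 + 75 + 25 = 300
  stock rod 3: 75 + 50 + 50 + 50 + 25 = 250
This matches the lower bound, so 3 is optimal.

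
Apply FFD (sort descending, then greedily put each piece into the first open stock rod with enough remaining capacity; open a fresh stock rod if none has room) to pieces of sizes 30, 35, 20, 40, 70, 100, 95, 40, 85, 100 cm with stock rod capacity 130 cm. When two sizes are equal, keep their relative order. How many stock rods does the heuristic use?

Sorted descending: 100, 100, 95, 85, 70, 40, 40, 35, 30, 20.
  100 → stock rod 1 (new)  [load 100/130]
  100 → stock rod 2 (new)  [load 100/130]
  95 → stock rod 3 (new)  [load 95/130]
  85 → stock rod 4 (new)  [load 85/130]
  70 → stock rod 5 (new)  [load 70/130]
  40 → stock rod 4  [load 125/130]
  40 → stock rod 5  [load 110/130]
  35 → stock rod 3  [load 130/130]
  30 → stock rod 1  [load 130/130]
  20 → stock rod 2  [load 120/130]
5 stock rods opened.

5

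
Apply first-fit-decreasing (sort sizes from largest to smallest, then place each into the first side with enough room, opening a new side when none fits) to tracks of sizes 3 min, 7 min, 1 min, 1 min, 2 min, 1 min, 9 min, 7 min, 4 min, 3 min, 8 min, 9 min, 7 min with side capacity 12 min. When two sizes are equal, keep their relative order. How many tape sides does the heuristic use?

Sorted descending: 9, 9, 8, 7, 7, 7, 4, 3, 3, 2, 1, 1, 1.
  9 → side 1 (new)  [load 9/12]
  9 → side 2 (new)  [load 9/12]
  8 → side 3 (new)  [load 8/12]
  7 → side 4 (new)  [load 7/12]
  7 → side 5 (new)  [load 7/12]
  7 → side 6 (new)  [load 7/12]
  4 → side 3  [load 12/12]
  3 → side 1  [load 12/12]
  3 → side 2  [load 12/12]
  2 → side 4  [load 9/12]
  1 → side 4  [load 10/12]
  1 → side 4  [load 11/12]
  1 → side 4  [load 12/12]
6 tape sides opened.

6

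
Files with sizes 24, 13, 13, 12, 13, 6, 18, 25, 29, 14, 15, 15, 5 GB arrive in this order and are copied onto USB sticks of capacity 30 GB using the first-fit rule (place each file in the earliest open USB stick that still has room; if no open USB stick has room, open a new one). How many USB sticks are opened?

8

  24 → USB stick 1 (new)  [load 24/30]
  13 → USB stick 2 (new)  [load 13/30]
  13 → USB stick 2  [load 26/30]
  12 → USB stick 3 (new)  [load 12/30]
  13 → USB stick 3  [load 25/30]
  6 → USB stick 1  [load 30/30]
  18 → USB stick 4 (new)  [load 18/30]
  25 → USB stick 5 (new)  [load 25/30]
  29 → USB stick 6 (new)  [load 29/30]
  14 → USB stick 7 (new)  [load 14/30]
  15 → USB stick 7  [load 29/30]
  15 → USB stick 8 (new)  [load 15/30]
  5 → USB stick 3  [load 30/30]
8 USB sticks opened.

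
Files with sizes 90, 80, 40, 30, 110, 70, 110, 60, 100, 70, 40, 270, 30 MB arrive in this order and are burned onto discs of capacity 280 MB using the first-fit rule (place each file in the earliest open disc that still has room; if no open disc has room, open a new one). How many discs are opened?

  90 → disc 1 (new)  [load 90/280]
  80 → disc 1  [load 170/280]
  40 → disc 1  [load 210/280]
  30 → disc 1  [load 240/280]
  110 → disc 2 (new)  [load 110/280]
  70 → disc 2  [load 180/280]
  110 → disc 3 (new)  [load 110/280]
  60 → disc 2  [load 240/280]
  100 → disc 3  [load 210/280]
  70 → disc 3  [load 280/280]
  40 → disc 1  [load 280/280]
  270 → disc 4 (new)  [load 270/280]
  30 → disc 2  [load 270/280]
4 discs opened.

4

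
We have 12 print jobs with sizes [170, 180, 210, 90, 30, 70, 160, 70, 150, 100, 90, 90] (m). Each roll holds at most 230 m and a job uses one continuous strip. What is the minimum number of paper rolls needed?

Total = 210 + 180 + 170 + 160 + 150 + 100 + 90 + 90 + 90 + 70 + 70 + 30 = 1410 m.
Lower bound: ⌈1410/230⌉ = 7 paper rolls.
A packing using 7 paper rolls:
  roll 1: 210 = 210
  roll 2: 180 + 30 = 210
  roll 3: 170 = 170
  roll 4: 160 + 70 = 230
  roll 5: 150 + 70 = 220
  roll 6: 100 + 90 = 190
  roll 7: 90 + 90 = 180
This matches the lower bound, so 7 is optimal.

7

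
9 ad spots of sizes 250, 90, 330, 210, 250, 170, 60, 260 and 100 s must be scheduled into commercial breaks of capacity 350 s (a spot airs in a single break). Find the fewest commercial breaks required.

6

Total = 330 + 260 + 250 + 250 + 210 + 170 + 100 + 90 + 60 = 1720 s.
Lower bound: ⌈1720/350⌉ = 5 commercial breaks.
A packing using 6 commercial breaks:
  break 1: 330 = 330
  break 2: 260 + 90 = 350
  break 3: 250 + 100 = 350
  break 4: 250 + 60 = 310
  break 5: 210 = 210
  break 6: 170 = 170
No arrangement into 5 commercial breaks stays within capacity, so 6 is optimal.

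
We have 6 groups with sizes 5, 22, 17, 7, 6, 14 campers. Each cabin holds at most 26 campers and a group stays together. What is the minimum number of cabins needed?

Total = 22 + 17 + 14 + 7 + 6 + 5 = 71 campers.
Lower bound: ⌈71/26⌉ = 3 cabins.
A packing using 3 cabins:
  cabin 1: 22 = 22
  cabin 2: 17 + 7 = 24
  cabin 3: 14 + 6 + 5 = 25
This matches the lower bound, so 3 is optimal.

3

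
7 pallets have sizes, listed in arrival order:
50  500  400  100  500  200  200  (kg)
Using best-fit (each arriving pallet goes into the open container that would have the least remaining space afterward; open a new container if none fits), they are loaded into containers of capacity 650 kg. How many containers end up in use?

  50 → container 1 (new)  [load 50/650]
  500 → container 1  [load 550/650]
  400 → container 2 (new)  [load 400/650]
  100 → container 1  [load 650/650]
  500 → container 3 (new)  [load 500/650]
  200 → container 2  [load 600/650]
  200 → container 4 (new)  [load 200/650]
4 containers opened.

4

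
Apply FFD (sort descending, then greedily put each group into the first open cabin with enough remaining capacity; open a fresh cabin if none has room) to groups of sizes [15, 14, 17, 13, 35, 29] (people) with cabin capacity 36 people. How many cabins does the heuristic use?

Sorted descending: 35, 29, 17, 15, 14, 13.
  35 → cabin 1 (new)  [load 35/36]
  29 → cabin 2 (new)  [load 29/36]
  17 → cabin 3 (new)  [load 17/36]
  15 → cabin 3  [load 32/36]
  14 → cabin 4 (new)  [load 14/36]
  13 → cabin 4  [load 27/36]
4 cabins opened.

4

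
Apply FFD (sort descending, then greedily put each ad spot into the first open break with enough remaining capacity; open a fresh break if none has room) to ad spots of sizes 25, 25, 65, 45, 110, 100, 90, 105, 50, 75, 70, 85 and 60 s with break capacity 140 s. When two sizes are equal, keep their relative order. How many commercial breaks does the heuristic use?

Sorted descending: 110, 105, 100, 90, 85, 75, 70, 65, 60, 50, 45, 25, 25.
  110 → break 1 (new)  [load 110/140]
  105 → break 2 (new)  [load 105/140]
  100 → break 3 (new)  [load 100/140]
  90 → break 4 (new)  [load 90/140]
  85 → break 5 (new)  [load 85/140]
  75 → break 6 (new)  [load 75/140]
  70 → break 7 (new)  [load 70/140]
  65 → break 6  [load 140/140]
  60 → break 7  [load 130/140]
  50 → break 4  [load 140/140]
  45 → break 5  [load 130/140]
  25 → break 1  [load 135/140]
  25 → break 2  [load 130/140]
7 commercial breaks opened.

7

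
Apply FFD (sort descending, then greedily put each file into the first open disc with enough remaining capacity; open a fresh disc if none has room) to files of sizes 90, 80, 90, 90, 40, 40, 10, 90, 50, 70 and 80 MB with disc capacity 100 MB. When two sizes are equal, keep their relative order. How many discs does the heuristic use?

Sorted descending: 90, 90, 90, 90, 80, 80, 70, 50, 40, 40, 10.
  90 → disc 1 (new)  [load 90/100]
  90 → disc 2 (new)  [load 90/100]
  90 → disc 3 (new)  [load 90/100]
  90 → disc 4 (new)  [load 90/100]
  80 → disc 5 (new)  [load 80/100]
  80 → disc 6 (new)  [load 80/100]
  70 → disc 7 (new)  [load 70/100]
  50 → disc 8 (new)  [load 50/100]
  40 → disc 8  [load 90/100]
  40 → disc 9 (new)  [load 40/100]
  10 → disc 1  [load 100/100]
9 discs opened.

9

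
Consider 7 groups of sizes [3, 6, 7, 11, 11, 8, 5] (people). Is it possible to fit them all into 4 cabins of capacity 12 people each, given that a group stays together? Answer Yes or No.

No

Total = 51 people; ⌈51/12⌉ = 5.
At least 5 cabins are required, but only 4 are allowed.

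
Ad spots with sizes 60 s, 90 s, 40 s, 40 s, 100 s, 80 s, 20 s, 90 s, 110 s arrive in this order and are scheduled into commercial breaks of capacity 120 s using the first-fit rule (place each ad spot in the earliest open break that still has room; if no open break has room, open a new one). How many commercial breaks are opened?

  60 → break 1 (new)  [load 60/120]
  90 → break 2 (new)  [load 90/120]
  40 → break 1  [load 100/120]
  40 → break 3 (new)  [load 40/120]
  100 → break 4 (new)  [load 100/120]
  80 → break 3  [load 120/120]
  20 → break 1  [load 120/120]
  90 → break 5 (new)  [load 90/120]
  110 → break 6 (new)  [load 110/120]
6 commercial breaks opened.

6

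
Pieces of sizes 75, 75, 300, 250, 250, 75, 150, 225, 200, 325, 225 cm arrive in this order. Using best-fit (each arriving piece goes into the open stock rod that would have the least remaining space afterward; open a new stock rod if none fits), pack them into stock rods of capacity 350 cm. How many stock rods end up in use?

  75 → stock rod 1 (new)  [load 75/350]
  75 → stock rod 1  [load 150/350]
  300 → stock rod 2 (new)  [load 300/350]
  250 → stock rod 3 (new)  [load 250/350]
  250 → stock rod 4 (new)  [load 250/350]
  75 → stock rod 3  [load 325/350]
  150 → stock rod 1  [load 300/350]
  225 → stock rod 5 (new)  [load 225/350]
  200 → stock rod 6 (new)  [load 200/350]
  325 → stock rod 7 (new)  [load 325/350]
  225 → stock rod 8 (new)  [load 225/350]
8 stock rods opened.

8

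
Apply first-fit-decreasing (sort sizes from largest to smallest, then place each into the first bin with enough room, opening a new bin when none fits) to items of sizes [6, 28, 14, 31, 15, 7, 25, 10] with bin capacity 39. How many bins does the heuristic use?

Sorted descending: 31, 28, 25, 15, 14, 10, 7, 6.
  31 → bin 1 (new)  [load 31/39]
  28 → bin 2 (new)  [load 28/39]
  25 → bin 3 (new)  [load 25/39]
  15 → bin 4 (new)  [load 15/39]
  14 → bin 3  [load 39/39]
  10 → bin 2  [load 38/39]
  7 → bin 1  [load 38/39]
  6 → bin 4  [load 21/39]
4 bins opened.

4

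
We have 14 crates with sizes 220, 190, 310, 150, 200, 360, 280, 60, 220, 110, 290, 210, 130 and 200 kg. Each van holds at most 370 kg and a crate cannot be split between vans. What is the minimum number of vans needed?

10

Total = 360 + 310 + 290 + 280 + 220 + 220 + 210 + 200 + 200 + 190 + 150 + 130 + 110 + 60 = 2930 kg.
Lower bound: ⌈2930/370⌉ = 8 vans.
Also, 10 crates each exceed 185 kg, and no two of those can share a van, so at least 10 vans are needed.
A packing using 10 vans:
  van 1: 360 = 360
  van 2: 310 + 60 = 370
  van 3: 290 = 290
  van 4: 280 = 280
  van 5: 220 + 150 = 370
  van 6: 220 + 130 = 350
  van 7: 210 + 110 = 320
  van 8: 200 = 200
  van 9: 200 = 200
  van 10: 190 = 190
This matches the lower bound, so 10 is optimal.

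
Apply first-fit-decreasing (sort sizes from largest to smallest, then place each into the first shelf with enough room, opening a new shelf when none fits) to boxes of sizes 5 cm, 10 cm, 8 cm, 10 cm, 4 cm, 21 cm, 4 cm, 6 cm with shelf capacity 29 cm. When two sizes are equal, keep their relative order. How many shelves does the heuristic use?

3

Sorted descending: 21, 10, 10, 8, 6, 5, 4, 4.
  21 → shelf 1 (new)  [load 21/29]
  10 → shelf 2 (new)  [load 10/29]
  10 → shelf 2  [load 20/29]
  8 → shelf 1  [load 29/29]
  6 → shelf 2  [load 26/29]
  5 → shelf 3 (new)  [load 5/29]
  4 → shelf 3  [load 9/29]
  4 → shelf 3  [load 13/29]
3 shelves opened.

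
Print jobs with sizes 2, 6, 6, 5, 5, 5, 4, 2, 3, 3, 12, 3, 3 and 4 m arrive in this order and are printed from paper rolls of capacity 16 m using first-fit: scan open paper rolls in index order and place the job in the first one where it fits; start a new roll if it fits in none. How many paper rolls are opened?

  2 → roll 1 (new)  [load 2/16]
  6 → roll 1  [load 8/16]
  6 → roll 1  [load 14/16]
  5 → roll 2 (new)  [load 5/16]
  5 → roll 2  [load 10/16]
  5 → roll 2  [load 15/16]
  4 → roll 3 (new)  [load 4/16]
  2 → roll 1  [load 16/16]
  3 → roll 3  [load 7/16]
  3 → roll 3  [load 10/16]
  12 → roll 4 (new)  [load 12/16]
  3 → roll 3  [load 13/16]
  3 → roll 3  [load 16/16]
  4 → roll 4  [load 16/16]
4 paper rolls opened.

4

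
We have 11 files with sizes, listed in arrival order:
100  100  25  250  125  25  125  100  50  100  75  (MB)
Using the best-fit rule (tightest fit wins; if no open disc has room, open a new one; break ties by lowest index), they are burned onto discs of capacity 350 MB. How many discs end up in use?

4

  100 → disc 1 (new)  [load 100/350]
  100 → disc 1  [load 200/350]
  25 → disc 1  [load 225/350]
  250 → disc 2 (new)  [load 250/350]
  125 → disc 1  [load 350/350]
  25 → disc 2  [load 275/350]
  125 → disc 3 (new)  [load 125/350]
  100 → disc 3  [load 225/350]
  50 → disc 2  [load 325/350]
  100 → disc 3  [load 325/350]
  75 → disc 4 (new)  [load 75/350]
4 discs opened.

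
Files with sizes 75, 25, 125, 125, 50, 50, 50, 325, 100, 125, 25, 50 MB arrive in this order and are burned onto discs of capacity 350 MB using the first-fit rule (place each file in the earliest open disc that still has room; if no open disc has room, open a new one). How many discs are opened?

  75 → disc 1 (new)  [load 75/350]
  25 → disc 1  [load 100/350]
  125 → disc 1  [load 225/350]
  125 → disc 1  [load 350/350]
  50 → disc 2 (new)  [load 50/350]
  50 → disc 2  [load 100/350]
  50 → disc 2  [load 150/350]
  325 → disc 3 (new)  [load 325/350]
  100 → disc 2  [load 250/350]
  125 → disc 4 (new)  [load 125/350]
  25 → disc 2  [load 275/350]
  50 → disc 2  [load 325/350]
4 discs opened.

4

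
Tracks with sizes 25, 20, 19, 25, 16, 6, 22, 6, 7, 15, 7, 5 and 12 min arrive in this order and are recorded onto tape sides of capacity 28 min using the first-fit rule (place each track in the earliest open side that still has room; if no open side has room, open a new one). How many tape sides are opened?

8

  25 → side 1 (new)  [load 25/28]
  20 → side 2 (new)  [load 20/28]
  19 → side 3 (new)  [load 19/28]
  25 → side 4 (new)  [load 25/28]
  16 → side 5 (new)  [load 16/28]
  6 → side 2  [load 26/28]
  22 → side 6 (new)  [load 22/28]
  6 → side 3  [load 25/28]
  7 → side 5  [load 23/28]
  15 → side 7 (new)  [load 15/28]
  7 → side 7  [load 22/28]
  5 → side 5  [load 28/28]
  12 → side 8 (new)  [load 12/28]
8 tape sides opened.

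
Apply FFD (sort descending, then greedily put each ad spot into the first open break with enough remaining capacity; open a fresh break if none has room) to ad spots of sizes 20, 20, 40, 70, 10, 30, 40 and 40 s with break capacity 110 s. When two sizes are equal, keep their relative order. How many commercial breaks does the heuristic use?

3

Sorted descending: 70, 40, 40, 40, 30, 20, 20, 10.
  70 → break 1 (new)  [load 70/110]
  40 → break 1  [load 110/110]
  40 → break 2 (new)  [load 40/110]
  40 → break 2  [load 80/110]
  30 → break 2  [load 110/110]
  20 → break 3 (new)  [load 20/110]
  20 → break 3  [load 40/110]
  10 → break 3  [load 50/110]
3 commercial breaks opened.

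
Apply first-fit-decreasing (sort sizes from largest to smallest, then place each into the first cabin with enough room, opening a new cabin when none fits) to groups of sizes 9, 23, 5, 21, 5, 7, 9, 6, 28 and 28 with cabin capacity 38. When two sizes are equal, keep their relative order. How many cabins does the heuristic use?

Sorted descending: 28, 28, 23, 21, 9, 9, 7, 6, 5, 5.
  28 → cabin 1 (new)  [load 28/38]
  28 → cabin 2 (new)  [load 28/38]
  23 → cabin 3 (new)  [load 23/38]
  21 → cabin 4 (new)  [load 21/38]
  9 → cabin 1  [load 37/38]
  9 → cabin 2  [load 37/38]
  7 → cabin 3  [load 30/38]
  6 → cabin 3  [load 36/38]
  5 → cabin 4  [load 26/38]
  5 → cabin 4  [load 31/38]
4 cabins opened.

4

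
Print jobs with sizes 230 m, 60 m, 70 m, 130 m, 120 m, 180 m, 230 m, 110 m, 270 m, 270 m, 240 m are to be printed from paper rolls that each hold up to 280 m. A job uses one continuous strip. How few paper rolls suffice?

Total = 270 + 270 + 240 + 230 + 230 + 180 + 130 + 120 + 110 + 70 + 60 = 1910 m.
Lower bound: ⌈1910/280⌉ = 7 paper rolls.
A packing using 8 paper rolls:
  roll 1: 270 = 270
  roll 2: 270 = 270
  roll 3: 240 = 240
  roll 4: 230 = 230
  roll 5: 230 = 230
  roll 6: 180 + 70 = 250
  roll 7: 130 + 120 = 250
  roll 8: 110 + 60 = 170
No arrangement into 7 paper rolls stays within capacity, so 8 is optimal.

8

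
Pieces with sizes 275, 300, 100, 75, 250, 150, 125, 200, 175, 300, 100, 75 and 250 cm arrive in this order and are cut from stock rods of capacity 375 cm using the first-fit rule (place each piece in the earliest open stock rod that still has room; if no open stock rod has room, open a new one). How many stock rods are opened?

7

  275 → stock rod 1 (new)  [load 275/375]
  300 → stock rod 2 (new)  [load 300/375]
  100 → stock rod 1  [load 375/375]
  75 → stock rod 2  [load 375/375]
  250 → stock rod 3 (new)  [load 250/375]
  150 → stock rod 4 (new)  [load 150/375]
  125 → stock rod 3  [load 375/375]
  200 → stock rod 4  [load 350/375]
  175 → stock rod 5 (new)  [load 175/375]
  300 → stock rod 6 (new)  [load 300/375]
  100 → stock rod 5  [load 275/375]
  75 → stock rod 5  [load 350/375]
  250 → stock rod 7 (new)  [load 250/375]
7 stock rods opened.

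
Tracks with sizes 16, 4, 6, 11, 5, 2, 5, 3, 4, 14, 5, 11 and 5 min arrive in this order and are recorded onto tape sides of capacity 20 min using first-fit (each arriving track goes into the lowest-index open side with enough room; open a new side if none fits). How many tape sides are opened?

  16 → side 1 (new)  [load 16/20]
  4 → side 1  [load 20/20]
  6 → side 2 (new)  [load 6/20]
  11 → side 2  [load 17/20]
  5 → side 3 (new)  [load 5/20]
  2 → side 2  [load 19/20]
  5 → side 3  [load 10/20]
  3 → side 3  [load 13/20]
  4 → side 3  [load 17/20]
  14 → side 4 (new)  [load 14/20]
  5 → side 4  [load 19/20]
  11 → side 5 (new)  [load 11/20]
  5 → side 5  [load 16/20]
5 tape sides opened.

5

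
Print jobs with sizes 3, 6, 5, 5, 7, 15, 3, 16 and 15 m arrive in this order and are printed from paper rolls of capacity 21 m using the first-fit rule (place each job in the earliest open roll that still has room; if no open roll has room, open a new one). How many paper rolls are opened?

5

  3 → roll 1 (new)  [load 3/21]
  6 → roll 1  [load 9/21]
  5 → roll 1  [load 14/21]
  5 → roll 1  [load 19/21]
  7 → roll 2 (new)  [load 7/21]
  15 → roll 3 (new)  [load 15/21]
  3 → roll 2  [load 10/21]
  16 → roll 4 (new)  [load 16/21]
  15 → roll 5 (new)  [load 15/21]
5 paper rolls opened.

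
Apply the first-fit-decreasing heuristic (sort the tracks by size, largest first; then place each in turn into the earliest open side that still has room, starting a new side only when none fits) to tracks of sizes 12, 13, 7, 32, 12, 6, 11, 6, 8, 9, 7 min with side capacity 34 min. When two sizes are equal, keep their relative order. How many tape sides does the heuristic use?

4

Sorted descending: 32, 13, 12, 12, 11, 9, 8, 7, 7, 6, 6.
  32 → side 1 (new)  [load 32/34]
  13 → side 2 (new)  [load 13/34]
  12 → side 2  [load 25/34]
  12 → side 3 (new)  [load 12/34]
  11 → side 3  [load 23/34]
  9 → side 2  [load 34/34]
  8 → side 3  [load 31/34]
  7 → side 4 (new)  [load 7/34]
  7 → side 4  [load 14/34]
  6 → side 4  [load 20/34]
  6 → side 4  [load 26/34]
4 tape sides opened.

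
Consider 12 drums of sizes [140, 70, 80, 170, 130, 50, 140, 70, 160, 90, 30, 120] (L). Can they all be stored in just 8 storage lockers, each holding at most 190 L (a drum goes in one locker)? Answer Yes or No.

Yes

A valid assignment using 8 storage lockers:
  locker 1: 170 = 170
  locker 2: 160 + 30 = 190
  locker 3: 140 + 50 = 190
  locker 4: 140 = 140
  locker 5: 130 = 130
  locker 6: 120 + 70 = 190
  locker 7: 90 + 80 = 170
  locker 8: 70 = 70
Every load is within 190 L, so 8 storage lockers suffice.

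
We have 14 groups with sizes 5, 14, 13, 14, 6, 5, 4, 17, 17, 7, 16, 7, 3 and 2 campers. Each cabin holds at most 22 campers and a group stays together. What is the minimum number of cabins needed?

Total = 17 + 17 + 16 + 14 + 14 + 13 + 7 + 7 + 6 + 5 + 5 + 4 + 3 + 2 = 130 campers.
Lower bound: ⌈130/22⌉ = 6 cabins.
A packing using 6 cabins:
  cabin 1: 17 + 5 = 22
  cabin 2: 17 + 5 = 22
  cabin 3: 16 + 6 = 22
  cabin 4: 14 + 7 = 21
  cabin 5: 14 + 7 = 21
  cabin 6: 13 + 4 + 3 + 2 = 22
This matches the lower bound, so 6 is optimal.

6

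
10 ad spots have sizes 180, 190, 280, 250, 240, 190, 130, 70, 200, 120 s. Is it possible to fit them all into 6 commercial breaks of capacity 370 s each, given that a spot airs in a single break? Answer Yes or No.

A valid assignment using 6 commercial breaks:
  break 1: 280 + 70 = 350
  break 2: 250 + 120 = 370
  break 3: 240 + 130 = 370
  break 4: 200 = 200
  break 5: 190 + 180 = 370
  break 6: 190 = 190
Every load is within 370 s, so 6 commercial breaks suffice.

Yes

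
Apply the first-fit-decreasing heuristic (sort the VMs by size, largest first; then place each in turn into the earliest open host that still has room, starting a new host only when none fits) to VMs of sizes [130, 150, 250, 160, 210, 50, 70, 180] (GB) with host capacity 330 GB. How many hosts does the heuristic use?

4

Sorted descending: 250, 210, 180, 160, 150, 130, 70, 50.
  250 → host 1 (new)  [load 250/330]
  210 → host 2 (new)  [load 210/330]
  180 → host 3 (new)  [load 180/330]
  160 → host 4 (new)  [load 160/330]
  150 → host 3  [load 330/330]
  130 → host 4  [load 290/330]
  70 → host 1  [load 320/330]
  50 → host 2  [load 260/330]
4 hosts opened.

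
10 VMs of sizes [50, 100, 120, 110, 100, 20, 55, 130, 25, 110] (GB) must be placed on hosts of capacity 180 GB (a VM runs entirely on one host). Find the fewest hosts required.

6

Total = 130 + 120 + 110 + 110 + 100 + 100 + 55 + 50 + 25 + 20 = 820 GB.
Lower bound: ⌈820/180⌉ = 5 hosts.
Also, 6 VMs each exceed 90 GB, and no two of those can share a host, so at least 6 hosts are needed.
A packing using 6 hosts:
  host 1: 130 + 50 = 180
  host 2: 120 + 55 = 175
  host 3: 110 + 25 + 20 = 155
  host 4: 110 = 110
  host 5: 100 = 100
  host 6: 100 = 100
This matches the lower bound, so 6 is optimal.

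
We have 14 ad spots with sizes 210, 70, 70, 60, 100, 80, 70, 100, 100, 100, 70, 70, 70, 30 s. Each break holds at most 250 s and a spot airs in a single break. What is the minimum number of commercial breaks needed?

Total = 210 + 100 + 100 + 100 + 100 + 80 + 70 + 70 + 70 + 70 + 70 + 70 + 60 + 30 = 1200 s.
Lower bound: ⌈1200/250⌉ = 5 commercial breaks.
A packing using 5 commercial breaks:
  break 1: 210 + 30 = 240
  break 2: 100 + 80 + 70 = 250
  break 3: 100 + 70 + 70 = 240
  break 4: 100 + 70 + 70 = 240
  break 5: 100 + 70 + 60 = 230
This matches the lower bound, so 5 is optimal.

5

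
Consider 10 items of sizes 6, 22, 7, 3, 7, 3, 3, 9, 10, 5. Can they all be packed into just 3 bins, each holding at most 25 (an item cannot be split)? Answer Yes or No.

Yes

A valid assignment using 3 bins:
  bin 1: 22 + 3 = 25
  bin 2: 10 + 9 + 6 = 25
  bin 3: 7 + 7 + 5 + 3 + 3 = 25
Every load is within 25, so 3 bins suffice.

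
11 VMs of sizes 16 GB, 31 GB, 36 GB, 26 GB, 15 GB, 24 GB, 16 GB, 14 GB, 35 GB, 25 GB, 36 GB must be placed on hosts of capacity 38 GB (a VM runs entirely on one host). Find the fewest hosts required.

9

Total = 36 + 36 + 35 + 31 + 26 + 25 + 24 + 16 + 16 + 15 + 14 = 274 GB.
Lower bound: ⌈274/38⌉ = 8 hosts.
A packing using 9 hosts:
  host 1: 36 = 36
  host 2: 36 = 36
  host 3: 35 = 35
  host 4: 31 = 31
  host 5: 26 = 26
  host 6: 25 = 25
  host 7: 24 + 14 = 38
  host 8: 16 + 16 = 32
  host 9: 15 = 15
No arrangement into 8 hosts stays within capacity, so 9 is optimal.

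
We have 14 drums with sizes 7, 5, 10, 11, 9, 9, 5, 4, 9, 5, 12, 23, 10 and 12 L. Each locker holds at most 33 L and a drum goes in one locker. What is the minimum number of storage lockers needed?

4

Total = 23 + 12 + 12 + 11 + 10 + 10 + 9 + 9 + 9 + 7 + 5 + 5 + 5 + 4 = 131 L.
Lower bound: ⌈131/33⌉ = 4 storage lockers.
A packing using 4 storage lockers:
  locker 1: 23 + 10 = 33
  locker 2: 12 + 12 + 9 = 33
  locker 3: 11 + 10 + 7 + 5 = 33
  locker 4: 9 + 9 + 5 + 5 + 4 = 32
This matches the lower bound, so 4 is optimal.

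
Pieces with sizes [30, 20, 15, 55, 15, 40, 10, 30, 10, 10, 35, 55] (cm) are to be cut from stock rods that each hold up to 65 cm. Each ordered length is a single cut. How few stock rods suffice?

Total = 55 + 55 + 40 + 35 + 30 + 30 + 20 + 15 + 15 + 10 + 10 + 10 = 325 cm.
Lower bound: ⌈325/65⌉ = 5 stock rods.
A packing using 5 stock rods:
  stock rod 1: 55 + 10 = 65
  stock rod 2: 55 + 10 = 65
  stock rod 3: 40 + 15 + 10 = 65
  stock rod 4: 35 + 30 = 65
  stock rod 5: 30 + 20 + 15 = 65
This matches the lower bound, so 5 is optimal.

5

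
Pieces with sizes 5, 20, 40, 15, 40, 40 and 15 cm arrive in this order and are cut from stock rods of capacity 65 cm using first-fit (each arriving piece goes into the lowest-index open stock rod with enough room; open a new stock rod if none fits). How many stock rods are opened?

3

  5 → stock rod 1 (new)  [load 5/65]
  20 → stock rod 1  [load 25/65]
  40 → stock rod 1  [load 65/65]
  15 → stock rod 2 (new)  [load 15/65]
  40 → stock rod 2  [load 55/65]
  40 → stock rod 3 (new)  [load 40/65]
  15 → stock rod 3  [load 55/65]
3 stock rods opened.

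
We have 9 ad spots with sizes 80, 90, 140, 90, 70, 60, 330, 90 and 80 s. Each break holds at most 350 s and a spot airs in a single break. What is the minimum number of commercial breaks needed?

Total = 330 + 140 + 90 + 90 + 90 + 80 + 80 + 70 + 60 = 1030 s.
Lower bound: ⌈1030/350⌉ = 3 commercial breaks.
A packing using 3 commercial breaks:
  break 1: 330 = 330
  break 2: 140 + 80 + 70 + 60 = 350
  break 3: 90 + 90 + 90 + 80 = 350
This matches the lower bound, so 3 is optimal.

3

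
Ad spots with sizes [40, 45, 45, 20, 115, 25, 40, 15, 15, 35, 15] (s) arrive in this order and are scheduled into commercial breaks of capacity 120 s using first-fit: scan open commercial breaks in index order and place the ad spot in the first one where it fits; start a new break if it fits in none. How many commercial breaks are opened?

  40 → break 1 (new)  [load 40/120]
  45 → break 1  [load 85/120]
  45 → break 2 (new)  [load 45/120]
  20 → break 1  [load 105/120]
  115 → break 3 (new)  [load 115/120]
  25 → break 2  [load 70/120]
  40 → break 2  [load 110/120]
  15 → break 1  [load 120/120]
  15 → break 4 (new)  [load 15/120]
  35 → break 4  [load 50/120]
  15 → break 4  [load 65/120]
4 commercial breaks opened.

4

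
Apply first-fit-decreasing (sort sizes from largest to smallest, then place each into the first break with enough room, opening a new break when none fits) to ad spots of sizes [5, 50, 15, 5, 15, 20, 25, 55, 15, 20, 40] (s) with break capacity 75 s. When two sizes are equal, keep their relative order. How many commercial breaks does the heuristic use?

Sorted descending: 55, 50, 40, 25, 20, 20, 15, 15, 15, 5, 5.
  55 → break 1 (new)  [load 55/75]
  50 → break 2 (new)  [load 50/75]
  40 → break 3 (new)  [load 40/75]
  25 → break 2  [load 75/75]
  20 → break 1  [load 75/75]
  20 → break 3  [load 60/75]
  15 → break 3  [load 75/75]
  15 → break 4 (new)  [load 15/75]
  15 → break 4  [load 30/75]
  5 → break 4  [load 35/75]
  5 → break 4  [load 40/75]
4 commercial breaks opened.

4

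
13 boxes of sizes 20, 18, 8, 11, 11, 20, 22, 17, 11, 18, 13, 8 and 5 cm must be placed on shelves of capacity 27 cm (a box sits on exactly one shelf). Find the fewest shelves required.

8

Total = 22 + 20 + 20 + 18 + 18 + 17 + 13 + 11 + 11 + 11 + 8 + 8 + 5 = 182 cm.
Lower bound: ⌈182/27⌉ = 7 shelves.
A packing using 8 shelves:
  shelf 1: 22 + 5 = 27
  shelf 2: 20 = 20
  shelf 3: 20 = 20
  shelf 4: 18 + 8 = 26
  shelf 5: 18 + 8 = 26
  shelf 6: 17 = 17
  shelf 7: 13 + 11 = 24
  shelf 8: 11 + 11 = 22
No arrangement into 7 shelves stays within capacity, so 8 is optimal.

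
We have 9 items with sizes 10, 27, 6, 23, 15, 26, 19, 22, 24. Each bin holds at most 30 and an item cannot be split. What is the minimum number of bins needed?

7

Total = 27 + 26 + 24 + 23 + 22 + 19 + 15 + 10 + 6 = 172.
Lower bound: ⌈172/30⌉ = 6 bins.
A packing using 7 bins:
  bin 1: 27 = 27
  bin 2: 26 = 26
  bin 3: 24 + 6 = 30
  bin 4: 23 = 23
  bin 5: 22 = 22
  bin 6: 19 + 10 = 29
  bin 7: 15 = 15
No arrangement into 6 bins stays within capacity, so 7 is optimal.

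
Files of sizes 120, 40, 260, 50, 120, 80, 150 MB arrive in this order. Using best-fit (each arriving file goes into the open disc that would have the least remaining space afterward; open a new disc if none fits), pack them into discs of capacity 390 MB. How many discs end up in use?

  120 → disc 1 (new)  [load 120/390]
  40 → disc 1  [load 160/390]
  260 → disc 2 (new)  [load 260/390]
  50 → disc 2  [load 310/390]
  120 → disc 1  [load 280/390]
  80 → disc 2  [load 390/390]
  150 → disc 3 (new)  [load 150/390]
3 discs opened.

3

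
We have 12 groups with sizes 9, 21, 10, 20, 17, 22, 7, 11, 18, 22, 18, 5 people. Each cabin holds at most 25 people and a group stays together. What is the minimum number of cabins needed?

9

Total = 22 + 22 + 21 + 20 + 18 + 18 + 17 + 11 + 10 + 9 + 7 + 5 = 180 people.
Lower bound: ⌈180/25⌉ = 8 cabins.
A packing using 9 cabins:
  cabin 1: 22 = 22
  cabin 2: 22 = 22
  cabin 3: 21 = 21
  cabin 4: 20 + 5 = 25
  cabin 5: 18 + 7 = 25
  cabin 6: 18 = 18
  cabin 7: 17 = 17
  cabin 8: 11 + 10 = 21
  cabin 9: 9 = 9
No arrangement into 8 cabins stays within capacity, so 9 is optimal.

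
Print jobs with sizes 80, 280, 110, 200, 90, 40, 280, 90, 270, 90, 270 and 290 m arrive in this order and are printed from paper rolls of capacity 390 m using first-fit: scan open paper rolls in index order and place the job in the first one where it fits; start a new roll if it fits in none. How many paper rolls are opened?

  80 → roll 1 (new)  [load 80/390]
  280 → roll 1  [load 360/390]
  110 → roll 2 (new)  [load 110/390]
  200 → roll 2  [load 310/390]
  90 → roll 3 (new)  [load 90/390]
  40 → roll 2  [load 350/390]
  280 → roll 3  [load 370/390]
  90 → roll 4 (new)  [load 90/390]
  270 → roll 4  [load 360/390]
  90 → roll 5 (new)  [load 90/390]
  270 → roll 5  [load 360/390]
  290 → roll 6 (new)  [load 290/390]
6 paper rolls opened.

6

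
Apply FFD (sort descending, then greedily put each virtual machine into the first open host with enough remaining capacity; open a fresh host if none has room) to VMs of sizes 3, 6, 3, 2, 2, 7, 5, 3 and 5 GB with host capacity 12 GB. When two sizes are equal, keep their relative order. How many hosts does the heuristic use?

4

Sorted descending: 7, 6, 5, 5, 3, 3, 3, 2, 2.
  7 → host 1 (new)  [load 7/12]
  6 → host 2 (new)  [load 6/12]
  5 → host 1  [load 12/12]
  5 → host 2  [load 11/12]
  3 → host 3 (new)  [load 3/12]
  3 → host 3  [load 6/12]
  3 → host 3  [load 9/12]
  2 → host 3  [load 11/12]
  2 → host 4 (new)  [load 2/12]
4 hosts opened.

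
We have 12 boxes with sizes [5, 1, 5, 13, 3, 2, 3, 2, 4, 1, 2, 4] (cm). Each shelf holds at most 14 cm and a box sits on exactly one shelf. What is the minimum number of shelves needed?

Total = 13 + 5 + 5 + 4 + 4 + 3 + 3 + 2 + 2 + 2 + 1 + 1 = 45 cm.
Lower bound: ⌈45/14⌉ = 4 shelves.
A packing using 4 shelves:
  shelf 1: 13 + 1 = 14
  shelf 2: 5 + 5 + 4 = 14
  shelf 3: 4 + 3 + 3 + 2 + 2 = 14
  shelf 4: 2 + 1 = 3
This matches the lower bound, so 4 is optimal.

4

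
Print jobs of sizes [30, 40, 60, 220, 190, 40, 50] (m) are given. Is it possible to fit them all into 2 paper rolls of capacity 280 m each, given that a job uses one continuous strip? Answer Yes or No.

No

Total = 630 m; ⌈630/280⌉ = 3.
At least 3 paper rolls are required, but only 2 are allowed.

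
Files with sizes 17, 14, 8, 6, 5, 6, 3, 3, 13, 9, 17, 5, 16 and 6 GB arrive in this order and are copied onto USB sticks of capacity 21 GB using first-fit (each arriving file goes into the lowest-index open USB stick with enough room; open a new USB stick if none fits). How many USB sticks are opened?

7

  17 → USB stick 1 (new)  [load 17/21]
  14 → USB stick 2 (new)  [load 14/21]
  8 → USB stick 3 (new)  [load 8/21]
  6 → USB stick 2  [load 20/21]
  5 → USB stick 3  [load 13/21]
  6 → USB stick 3  [load 19/21]
  3 → USB stick 1  [load 20/21]
  3 → USB stick 4 (new)  [load 3/21]
  13 → USB stick 4  [load 16/21]
  9 → USB stick 5 (new)  [load 9/21]
  17 → USB stick 6 (new)  [load 17/21]
  5 → USB stick 4  [load 21/21]
  16 → USB stick 7 (new)  [load 16/21]
  6 → USB stick 5  [load 15/21]
7 USB sticks opened.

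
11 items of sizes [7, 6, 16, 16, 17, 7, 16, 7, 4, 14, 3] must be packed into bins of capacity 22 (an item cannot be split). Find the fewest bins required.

6

Total = 17 + 16 + 16 + 16 + 14 + 7 + 7 + 7 + 6 + 4 + 3 = 113.
Lower bound: ⌈113/22⌉ = 6 bins.
A packing using 6 bins:
  bin 1: 17 + 4 = 21
  bin 2: 16 + 6 = 22
  bin 3: 16 + 3 = 19
  bin 4: 16 = 16
  bin 5: 14 + 7 = 21
  bin 6: 7 + 7 = 14
This matches the lower bound, so 6 is optimal.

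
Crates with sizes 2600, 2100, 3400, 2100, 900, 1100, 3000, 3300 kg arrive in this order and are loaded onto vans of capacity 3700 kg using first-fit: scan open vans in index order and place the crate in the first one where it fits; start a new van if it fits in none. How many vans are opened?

6

  2600 → van 1 (new)  [load 2600/3700]
  2100 → van 2 (new)  [load 2100/3700]
  3400 → van 3 (new)  [load 3400/3700]
  2100 → van 4 (new)  [load 2100/3700]
  900 → van 1  [load 3500/3700]
  1100 → van 2  [load 3200/3700]
  3000 → van 5 (new)  [load 3000/3700]
  3300 → van 6 (new)  [load 3300/3700]
6 vans opened.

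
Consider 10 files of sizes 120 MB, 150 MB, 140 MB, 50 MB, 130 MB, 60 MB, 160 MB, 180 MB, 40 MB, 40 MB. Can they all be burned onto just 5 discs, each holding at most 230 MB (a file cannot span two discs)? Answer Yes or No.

No

Total = 1070 MB; ⌈1070/230⌉ = 5.
6 files each exceed half the capacity and cannot share a disc, forcing at least 6 discs.
At least 6 discs are required, but only 5 are allowed.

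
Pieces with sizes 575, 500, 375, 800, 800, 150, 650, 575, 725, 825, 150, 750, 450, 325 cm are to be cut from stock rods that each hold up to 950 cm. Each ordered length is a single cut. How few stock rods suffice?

Total = 825 + 800 + 800 + 750 + 725 + 650 + 575 + 575 + 500 + 450 + 375 + 325 + 150 + 150 = 7650 cm.
Lower bound: ⌈7650/950⌉ = 9 stock rods.
A packing using 9 stock rods:
  stock rod 1: 825 = 825
  stock rod 2: 800 + 150 = 950
  stock rod 3: 800 + 150 = 950
  stock rod 4: 750 = 750
  stock rod 5: 725 = 725
  stock rod 6: 650 = 650
  stock rod 7: 575 + 375 = 950
  stock rod 8: 575 + 325 = 900
  stock rod 9: 500 + 450 = 950
This matches the lower bound, so 9 is optimal.

9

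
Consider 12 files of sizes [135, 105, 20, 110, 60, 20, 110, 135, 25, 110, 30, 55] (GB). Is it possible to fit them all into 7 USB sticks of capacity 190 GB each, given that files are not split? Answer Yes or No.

Yes

A valid assignment using 6 USB sticks:
  USB stick 1: 135 + 55 = 190
  USB stick 2: 135 + 30 + 25 = 190
  USB stick 3: 110 + 60 + 20 = 190
  USB stick 4: 110 + 20 = 130
  USB stick 5: 110 = 110
  USB stick 6: 105 = 105
That uses only 6 ≤ 7, so 7 USB sticks are enough.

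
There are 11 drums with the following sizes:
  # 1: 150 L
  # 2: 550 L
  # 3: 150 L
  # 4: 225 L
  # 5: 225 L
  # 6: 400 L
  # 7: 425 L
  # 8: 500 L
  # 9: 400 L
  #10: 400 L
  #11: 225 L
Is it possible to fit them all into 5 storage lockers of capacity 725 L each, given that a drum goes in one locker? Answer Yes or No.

Total = 3650 L; ⌈3650/725⌉ = 6.
At least 6 storage lockers are required, but only 5 are allowed.

No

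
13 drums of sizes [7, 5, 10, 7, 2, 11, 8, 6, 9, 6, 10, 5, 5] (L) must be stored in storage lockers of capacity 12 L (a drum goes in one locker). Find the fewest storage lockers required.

Total = 11 + 10 + 10 + 9 + 8 + 7 + 7 + 6 + 6 + 5 + 5 + 5 + 2 = 91 L.
Lower bound: ⌈91/12⌉ = 8 storage lockers.
A packing using 9 storage lockers:
  locker 1: 11 = 11
  locker 2: 10 + 2 = 12
  locker 3: 10 = 10
  locker 4: 9 = 9
  locker 5: 8 = 8
  locker 6: 7 + 5 = 12
  locker 7: 7 + 5 = 12
  locker 8: 6 + 6 = 12
  locker 9: 5 = 5
No arrangement into 8 storage lockers stays within capacity, so 9 is optimal.

9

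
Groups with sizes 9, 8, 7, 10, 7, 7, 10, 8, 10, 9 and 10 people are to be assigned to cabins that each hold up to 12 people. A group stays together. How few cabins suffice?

11

Total = 10 + 10 + 10 + 10 + 9 + 9 + 8 + 8 + 7 + 7 + 7 = 95 people.
Lower bound: ⌈95/12⌉ = 8 cabins.
Also, 11 groups each exceed 6 people, and no two of those can share a cabin, so at least 11 cabins are needed.
A packing using 11 cabins:
  cabin 1: 10 = 10
  cabin 2: 10 = 10
  cabin 3: 10 = 10
  cabin 4: 10 = 10
  cabin 5: 9 = 9
  cabin 6: 9 = 9
  cabin 7: 8 = 8
  cabin 8: 8 = 8
  cabin 9: 7 = 7
  cabin 10: 7 = 7
  cabin 11: 7 = 7
This matches the lower bound, so 11 is optimal.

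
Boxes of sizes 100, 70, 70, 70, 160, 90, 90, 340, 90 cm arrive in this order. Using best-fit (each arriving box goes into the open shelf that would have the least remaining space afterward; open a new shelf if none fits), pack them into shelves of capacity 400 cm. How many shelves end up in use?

  100 → shelf 1 (new)  [load 100/400]
  70 → shelf 1  [load 170/400]
  70 → shelf 1  [load 240/400]
  70 → shelf 1  [load 310/400]
  160 → shelf 2 (new)  [load 160/400]
  90 → shelf 1  [load 400/400]
  90 → shelf 2  [load 250/400]
  340 → shelf 3 (new)  [load 340/400]
  90 → shelf 2  [load 340/400]
3 shelves opened.

3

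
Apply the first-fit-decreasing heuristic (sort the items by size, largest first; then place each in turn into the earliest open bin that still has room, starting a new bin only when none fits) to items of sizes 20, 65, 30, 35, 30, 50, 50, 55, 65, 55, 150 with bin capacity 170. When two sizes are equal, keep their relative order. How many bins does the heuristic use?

Sorted descending: 150, 65, 65, 55, 55, 50, 50, 35, 30, 30, 20.
  150 → bin 1 (new)  [load 150/170]
  65 → bin 2 (new)  [load 65/170]
  65 → bin 2  [load 130/170]
  55 → bin 3 (new)  [load 55/170]
  55 → bin 3  [load 110/170]
  50 → bin 3  [load 160/170]
  50 → bin 4 (new)  [load 50/170]
  35 → bin 2  [load 165/170]
  30 → bin 4  [load 80/170]
  30 → bin 4  [load 110/170]
  20 → bin 1  [load 170/170]
4 bins opened.

4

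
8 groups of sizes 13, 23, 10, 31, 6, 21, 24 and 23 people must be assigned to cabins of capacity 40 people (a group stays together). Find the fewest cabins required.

5

Total = 31 + 24 + 23 + 23 + 21 + 13 + 10 + 6 = 151 people.
Lower bound: ⌈151/40⌉ = 4 cabins.
Also, 5 groups each exceed 20 people, and no two of those can share a cabin, so at least 5 cabins are needed.
A packing using 5 cabins:
  cabin 1: 31 + 6 = 37
  cabin 2: 24 + 13 = 37
  cabin 3: 23 + 10 = 33
  cabin 4: 23 = 23
  cabin 5: 21 = 21
This matches the lower bound, so 5 is optimal.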